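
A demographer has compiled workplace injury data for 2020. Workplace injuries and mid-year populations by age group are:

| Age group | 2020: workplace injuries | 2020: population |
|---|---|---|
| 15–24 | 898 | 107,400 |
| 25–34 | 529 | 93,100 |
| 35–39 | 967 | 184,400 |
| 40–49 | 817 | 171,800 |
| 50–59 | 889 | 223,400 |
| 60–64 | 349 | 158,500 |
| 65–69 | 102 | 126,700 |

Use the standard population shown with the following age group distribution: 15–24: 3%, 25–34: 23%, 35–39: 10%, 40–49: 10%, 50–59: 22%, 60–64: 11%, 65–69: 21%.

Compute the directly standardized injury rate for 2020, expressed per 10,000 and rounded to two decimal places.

38.44

Age-specific rates per 10,000 for 2020: 83.61, 56.82, 52.44, 47.56, 39.79, 22.02, 8.05.
Standard weights: 0.03, 0.23, 0.10, 0.10, 0.22, 0.11, 0.21.
Standardized rate: 0.0300×83.61 + 0.2300×56.82 + 0.1000×52.44 + 0.1000×47.56 + 0.2200×39.79 + 0.1100×22.02 + 0.2100×8.05 = 38.4441 per 10,000.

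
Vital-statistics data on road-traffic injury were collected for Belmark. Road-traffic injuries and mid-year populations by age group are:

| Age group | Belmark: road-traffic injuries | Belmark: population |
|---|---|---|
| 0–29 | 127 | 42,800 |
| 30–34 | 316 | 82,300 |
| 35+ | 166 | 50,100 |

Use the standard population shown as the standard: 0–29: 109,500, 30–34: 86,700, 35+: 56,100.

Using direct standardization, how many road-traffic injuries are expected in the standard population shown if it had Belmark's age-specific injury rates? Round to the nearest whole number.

844

Age-specific rates per 100,000 for Belmark: 296.73, 383.96, 331.34.
Expected road-traffic injuries = Σ (standard pop × age-specific rate ÷ 100,000)
= 109,500×296.73/100,000 + 86,700×383.96/100,000 + 56,100×331.34/100,000
= 324.92 + 332.89 + 185.88 = 843.69.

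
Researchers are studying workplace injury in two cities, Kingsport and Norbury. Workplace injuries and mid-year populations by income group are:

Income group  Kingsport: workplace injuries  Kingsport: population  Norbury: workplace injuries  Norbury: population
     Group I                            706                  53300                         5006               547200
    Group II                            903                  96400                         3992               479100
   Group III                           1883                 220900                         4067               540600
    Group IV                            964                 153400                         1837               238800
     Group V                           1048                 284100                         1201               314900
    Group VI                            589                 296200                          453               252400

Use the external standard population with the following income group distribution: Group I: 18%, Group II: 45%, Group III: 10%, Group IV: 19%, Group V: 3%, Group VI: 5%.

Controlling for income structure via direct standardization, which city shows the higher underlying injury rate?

Kingsport

Income-specific rates per 10000 for Kingsport: 132.46, 93.67, 85.24, 62.84, 36.89, 19.89.
For Norbury: 91.48, 83.32, 75.23, 76.93, 38.14, 17.95.
Standard weights: 0.18, 0.45, 0.10, 0.19, 0.03, 0.05.
Kingsport: 0.1800×132.46 + 0.4500×93.67 + 0.1000×85.24 + 0.1900×62.84 + 0.0300×36.89 + 0.0500×19.89 = 88.5600 per 10000.
Norbury: 0.1800×91.48 + 0.4500×83.32 + 0.1000×75.23 + 0.1900×76.93 + 0.0300×38.14 + 0.0500×17.95 = 78.1431 per 10000.
The crude rates (55.18 vs 69.77) would put Norbury higher, but that reflects its income composition; once standardized to a common income structure, Kingsport has the higher underlying rate.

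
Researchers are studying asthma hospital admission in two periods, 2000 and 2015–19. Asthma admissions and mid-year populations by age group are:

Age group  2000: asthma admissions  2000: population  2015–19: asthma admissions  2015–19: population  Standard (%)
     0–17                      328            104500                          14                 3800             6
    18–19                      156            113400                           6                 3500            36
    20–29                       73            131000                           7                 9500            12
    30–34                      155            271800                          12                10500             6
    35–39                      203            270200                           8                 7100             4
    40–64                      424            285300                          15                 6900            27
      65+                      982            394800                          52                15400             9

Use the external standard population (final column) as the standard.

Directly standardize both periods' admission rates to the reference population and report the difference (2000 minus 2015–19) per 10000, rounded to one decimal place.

-4.9

Age-specific rates per 10000 for 2000: 31.39, 13.76, 5.57, 5.70, 7.51, 14.86, 24.87.
For 2015–19: 36.84, 17.14, 7.37, 11.43, 11.27, 21.74, 33.77.
Standard weights: 0.06, 0.36, 0.12, 0.06, 0.04, 0.27, 0.09.
2000: 0.0600×31.39 + 0.3600×13.76 + 0.1200×5.57 + 0.0600×5.70 + 0.0400×7.51 + 0.2700×14.86 + 0.0900×24.87 = 14.3982 per 10000.
2015–19: 0.0600×36.84 + 0.3600×17.14 + 0.1200×7.37 + 0.0600×11.43 + 0.0400×11.27 + 0.2700×21.74 + 0.0900×33.77 = 19.3111 per 10000.
Difference = 14.3982 − 19.3111 = -4.9129.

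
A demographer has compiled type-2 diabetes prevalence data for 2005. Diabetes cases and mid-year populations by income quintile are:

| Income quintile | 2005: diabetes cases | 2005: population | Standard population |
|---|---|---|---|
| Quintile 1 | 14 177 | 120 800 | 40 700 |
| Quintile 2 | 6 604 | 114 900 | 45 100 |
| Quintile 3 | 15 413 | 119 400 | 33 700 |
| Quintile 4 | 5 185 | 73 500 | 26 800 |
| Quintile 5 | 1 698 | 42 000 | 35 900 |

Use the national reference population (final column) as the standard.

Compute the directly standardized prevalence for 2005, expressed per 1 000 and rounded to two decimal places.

Income-specific rates per 1 000 for 2005: 117.359, 57.476, 129.087, 70.544, 40.429.
Standard total = 182 200; weights = 0.2234, 0.2475, 0.1850, 0.1471, 0.1970.
Standardized rate: 0.2234×117.359 + 0.2475×57.476 + 0.1850×129.087 + 0.1471×70.544 + 0.1970×40.429 = 82.6614 per 1 000.

82.66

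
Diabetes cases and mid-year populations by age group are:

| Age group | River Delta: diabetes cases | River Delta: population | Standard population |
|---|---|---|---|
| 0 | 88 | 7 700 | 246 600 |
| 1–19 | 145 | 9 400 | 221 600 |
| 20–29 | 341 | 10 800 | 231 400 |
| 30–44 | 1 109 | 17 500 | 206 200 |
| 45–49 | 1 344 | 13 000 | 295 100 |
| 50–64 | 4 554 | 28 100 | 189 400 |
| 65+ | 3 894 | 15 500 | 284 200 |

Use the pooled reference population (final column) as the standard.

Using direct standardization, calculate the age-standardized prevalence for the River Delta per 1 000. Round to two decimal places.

95.08

Age-specific rates per 1 000 for the River Delta: 11.429, 15.426, 31.574, 63.371, 103.385, 162.064, 251.226.
Standard total = 1 674 500; weights = 0.1473, 0.1323, 0.1382, 0.1231, 0.1762, 0.1131, 0.1697.
Standardized rate: 0.1473×11.429 + 0.1323×15.426 + 0.1382×31.574 + 0.1231×63.371 + 0.1762×103.385 + 0.1131×162.064 + 0.1697×251.226 = 95.0804 per 1 000.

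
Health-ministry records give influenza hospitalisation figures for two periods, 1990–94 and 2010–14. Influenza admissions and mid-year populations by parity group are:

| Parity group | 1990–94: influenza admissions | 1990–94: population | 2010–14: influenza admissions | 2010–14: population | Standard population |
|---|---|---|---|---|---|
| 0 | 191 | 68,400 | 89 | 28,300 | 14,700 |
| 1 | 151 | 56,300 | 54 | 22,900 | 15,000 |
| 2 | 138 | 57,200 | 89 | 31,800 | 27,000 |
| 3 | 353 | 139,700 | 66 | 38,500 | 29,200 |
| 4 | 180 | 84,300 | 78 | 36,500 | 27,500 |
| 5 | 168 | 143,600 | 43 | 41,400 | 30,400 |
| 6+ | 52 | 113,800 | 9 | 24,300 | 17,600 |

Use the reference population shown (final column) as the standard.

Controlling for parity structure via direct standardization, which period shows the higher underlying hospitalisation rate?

1990–94

Parity-specific rates per 100,000 for 1990–94: 279.24, 268.21, 241.26, 252.68, 213.52, 116.99, 45.69.
For 2010–14: 314.49, 235.81, 279.87, 171.43, 213.70, 103.86, 37.04.
Standard total = 161,400; weights = 0.0911, 0.0929, 0.1673, 0.1809, 0.1704, 0.1884, 0.1090.
1990–94: 0.0911×279.24 + 0.0929×268.21 + 0.1673×241.26 + 0.1809×252.68 + 0.1704×213.52 + 0.1884×116.99 + 0.1090×45.69 = 199.8323 per 100,000.
2010–14: 0.0911×314.49 + 0.0929×235.81 + 0.1673×279.87 + 0.1809×171.43 + 0.1704×213.70 + 0.1884×103.86 + 0.1090×37.04 = 188.4043 per 100,000.
The crude rates (185.89 vs 191.33) would put 2010–14 higher, but that reflects its parity composition; once standardized to a common parity structure, 1990–94 has the higher underlying rate.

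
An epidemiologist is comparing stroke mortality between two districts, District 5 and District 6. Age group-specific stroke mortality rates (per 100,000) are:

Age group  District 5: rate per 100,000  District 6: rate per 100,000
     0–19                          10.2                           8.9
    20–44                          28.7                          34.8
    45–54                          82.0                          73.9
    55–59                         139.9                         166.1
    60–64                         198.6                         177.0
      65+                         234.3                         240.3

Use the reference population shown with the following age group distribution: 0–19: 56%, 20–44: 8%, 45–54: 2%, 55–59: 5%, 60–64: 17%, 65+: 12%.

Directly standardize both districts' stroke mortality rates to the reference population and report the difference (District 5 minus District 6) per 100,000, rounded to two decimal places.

Standard weights: 0.56, 0.08, 0.02, 0.05, 0.17, 0.12.
District 5: 0.5600×10.2 + 0.0800×28.7 + 0.0200×82.0 + 0.0500×139.9 + 0.1700×198.6 + 0.1200×234.3 = 78.5210 per 100,000.
District 6: 0.5600×8.9 + 0.0800×34.8 + 0.0200×73.9 + 0.0500×166.1 + 0.1700×177.0 + 0.1200×240.3 = 76.4770 per 100,000.
Difference = 78.5210 − 76.4770 = 2.0440.

2.04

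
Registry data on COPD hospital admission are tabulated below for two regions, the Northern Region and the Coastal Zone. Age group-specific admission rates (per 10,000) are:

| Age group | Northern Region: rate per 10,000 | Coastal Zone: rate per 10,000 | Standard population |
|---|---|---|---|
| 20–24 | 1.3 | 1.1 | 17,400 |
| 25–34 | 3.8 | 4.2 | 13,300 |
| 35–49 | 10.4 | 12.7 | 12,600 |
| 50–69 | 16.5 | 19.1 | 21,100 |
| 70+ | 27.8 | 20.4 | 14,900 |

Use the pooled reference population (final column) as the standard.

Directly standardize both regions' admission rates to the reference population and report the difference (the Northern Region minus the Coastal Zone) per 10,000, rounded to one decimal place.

0.3

Standard total = 79,300; weights = 0.2194, 0.1677, 0.1589, 0.2661, 0.1879.
The Northern Region: 0.2194×1.3 + 0.1677×3.8 + 0.1589×10.4 + 0.2661×16.5 + 0.1879×27.8 = 12.1888 per 10,000.
The Coastal Zone: 0.2194×1.1 + 0.1677×4.2 + 0.1589×12.7 + 0.2661×19.1 + 0.1879×20.4 = 11.8788 per 10,000.
Difference = 12.1888 − 11.8788 = 0.3100.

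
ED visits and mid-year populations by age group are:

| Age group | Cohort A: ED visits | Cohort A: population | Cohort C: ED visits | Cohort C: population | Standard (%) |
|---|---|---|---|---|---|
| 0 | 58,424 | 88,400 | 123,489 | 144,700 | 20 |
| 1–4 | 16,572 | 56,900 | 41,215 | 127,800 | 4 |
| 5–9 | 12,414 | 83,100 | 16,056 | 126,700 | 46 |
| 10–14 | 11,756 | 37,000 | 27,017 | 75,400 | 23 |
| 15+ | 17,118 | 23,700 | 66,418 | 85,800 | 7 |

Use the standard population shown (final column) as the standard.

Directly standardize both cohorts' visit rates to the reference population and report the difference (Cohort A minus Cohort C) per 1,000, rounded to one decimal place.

Age-specific rates per 1,000 for Cohort A: 660.905, 291.248, 149.386, 317.730, 722.278.
For Cohort C: 853.414, 322.496, 126.725, 358.316, 774.103.
Standard weights: 0.20, 0.04, 0.46, 0.23, 0.07.
Cohort A: 0.2000×660.905 + 0.0400×291.248 + 0.4600×149.386 + 0.2300×317.730 + 0.0700×722.278 = 336.1859 per 1,000.
Cohort C: 0.2000×853.414 + 0.0400×322.496 + 0.4600×126.725 + 0.2300×358.316 + 0.0700×774.103 = 378.4757 per 1,000.
Difference = 336.1859 − 378.4757 = -42.2898.

-42.3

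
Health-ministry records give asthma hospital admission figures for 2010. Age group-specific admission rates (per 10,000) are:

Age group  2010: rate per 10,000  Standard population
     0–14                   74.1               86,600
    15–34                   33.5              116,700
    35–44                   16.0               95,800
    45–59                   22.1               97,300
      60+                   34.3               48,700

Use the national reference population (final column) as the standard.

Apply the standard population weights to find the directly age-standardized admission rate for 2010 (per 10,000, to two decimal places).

Standard total = 445,100; weights = 0.1946, 0.2622, 0.2152, 0.2186, 0.1094.
Standardized rate: 0.1946×74.1 + 0.2622×33.5 + 0.2152×16.0 + 0.2186×22.1 + 0.1094×34.3 = 35.2282 per 10,000.

35.23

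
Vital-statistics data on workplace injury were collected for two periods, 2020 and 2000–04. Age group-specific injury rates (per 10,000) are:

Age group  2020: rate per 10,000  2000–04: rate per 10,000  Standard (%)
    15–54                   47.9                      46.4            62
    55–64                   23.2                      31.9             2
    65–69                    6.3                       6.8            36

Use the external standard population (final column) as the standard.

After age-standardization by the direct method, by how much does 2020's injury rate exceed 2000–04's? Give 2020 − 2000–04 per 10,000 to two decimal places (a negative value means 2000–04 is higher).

0.58

Standard weights: 0.62, 0.02, 0.36.
2020: 0.6200×47.9 + 0.0200×23.2 + 0.3600×6.3 = 32.4300 per 10,000.
2000–04: 0.6200×46.4 + 0.0200×31.9 + 0.3600×6.8 = 31.8540 per 10,000.
Difference = 32.4300 − 31.8540 = 0.5760.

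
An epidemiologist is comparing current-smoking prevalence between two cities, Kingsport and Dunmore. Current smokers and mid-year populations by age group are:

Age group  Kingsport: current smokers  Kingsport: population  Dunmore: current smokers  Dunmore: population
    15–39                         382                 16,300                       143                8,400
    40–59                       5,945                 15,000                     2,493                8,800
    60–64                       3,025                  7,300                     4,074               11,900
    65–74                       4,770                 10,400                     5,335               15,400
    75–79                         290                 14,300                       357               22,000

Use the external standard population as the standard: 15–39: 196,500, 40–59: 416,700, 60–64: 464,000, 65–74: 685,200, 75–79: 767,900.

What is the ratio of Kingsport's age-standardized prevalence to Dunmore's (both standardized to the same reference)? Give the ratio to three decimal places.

1.305

Age-specific rates per 1,000 for Kingsport: 23.436, 396.333, 414.384, 458.654, 20.280.
For Dunmore: 17.024, 283.295, 342.353, 346.429, 16.227.
Standard total = 2,530,300; weights = 0.0777, 0.1647, 0.1834, 0.2708, 0.3035.
Kingsport: 0.0777×23.436 + 0.1647×396.333 + 0.1834×414.384 + 0.2708×458.654 + 0.3035×20.280 = 273.4354 per 1,000.
Dunmore: 0.0777×17.024 + 0.1647×283.295 + 0.1834×342.353 + 0.2708×346.429 + 0.3035×16.227 = 209.4929 per 1,000.
Ratio = 273.4354 ÷ 209.4929 = 1.30522.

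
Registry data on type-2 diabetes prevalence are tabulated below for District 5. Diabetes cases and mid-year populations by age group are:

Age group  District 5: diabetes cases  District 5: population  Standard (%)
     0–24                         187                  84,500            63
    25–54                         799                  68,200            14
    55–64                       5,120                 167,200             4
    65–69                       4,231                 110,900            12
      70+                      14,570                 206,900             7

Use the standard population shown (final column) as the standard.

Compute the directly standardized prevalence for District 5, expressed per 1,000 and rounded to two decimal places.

13.77

Age-specific rates per 1,000 for District 5: 2.213, 11.716, 30.622, 38.151, 70.420.
Standard weights: 0.63, 0.14, 0.04, 0.12, 0.07.
Standardized rate: 0.6300×2.213 + 0.1400×11.716 + 0.0400×30.622 + 0.1200×38.151 + 0.0700×70.420 = 13.7669 per 1,000.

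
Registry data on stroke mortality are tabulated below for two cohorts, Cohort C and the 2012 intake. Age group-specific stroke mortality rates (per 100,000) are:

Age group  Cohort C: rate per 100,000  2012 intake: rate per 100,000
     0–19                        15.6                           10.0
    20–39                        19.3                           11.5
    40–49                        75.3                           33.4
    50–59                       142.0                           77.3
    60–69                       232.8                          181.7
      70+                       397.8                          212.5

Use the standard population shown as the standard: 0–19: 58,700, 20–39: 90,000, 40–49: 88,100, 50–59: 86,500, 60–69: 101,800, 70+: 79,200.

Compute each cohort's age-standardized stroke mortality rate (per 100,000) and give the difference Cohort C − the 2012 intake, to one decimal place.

Standard total = 504,300; weights = 0.1164, 0.1785, 0.1747, 0.1715, 0.2019, 0.1570.
Cohort C: 0.1164×15.6 + 0.1785×19.3 + 0.1747×75.3 + 0.1715×142.0 + 0.2019×232.8 + 0.1570×397.8 = 152.2396 per 100,000.
The 2012 intake: 0.1164×10.0 + 0.1785×11.5 + 0.1747×33.4 + 0.1715×77.3 + 0.2019×181.7 + 0.1570×212.5 = 92.3618 per 100,000.
Difference = 152.2396 − 92.3618 = 59.8779.

59.9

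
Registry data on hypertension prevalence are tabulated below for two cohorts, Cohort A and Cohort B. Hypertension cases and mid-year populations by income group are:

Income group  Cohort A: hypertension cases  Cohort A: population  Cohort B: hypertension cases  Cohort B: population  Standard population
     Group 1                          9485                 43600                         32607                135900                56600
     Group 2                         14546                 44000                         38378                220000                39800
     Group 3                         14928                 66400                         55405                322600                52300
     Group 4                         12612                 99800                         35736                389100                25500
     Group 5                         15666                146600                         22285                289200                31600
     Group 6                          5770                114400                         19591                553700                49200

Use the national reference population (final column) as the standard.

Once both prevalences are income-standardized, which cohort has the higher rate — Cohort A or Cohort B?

Income-specific rates per 1000 for Cohort A: 217.546, 330.591, 224.819, 126.373, 106.862, 50.437.
For Cohort B: 239.934, 174.445, 171.745, 91.843, 77.057, 35.382.
Standard total = 255000; weights = 0.2220, 0.1561, 0.2051, 0.1000, 0.1239, 0.1929.
Cohort A: 0.2220×217.546 + 0.1561×330.591 + 0.2051×224.819 + 0.1000×126.373 + 0.1239×106.862 + 0.1929×50.437 = 181.6059 per 1000.
Cohort B: 0.2220×239.934 + 0.1561×174.445 + 0.2051×171.745 + 0.1000×91.843 + 0.1239×77.057 + 0.1929×35.382 = 141.2676 per 1000.

Cohort A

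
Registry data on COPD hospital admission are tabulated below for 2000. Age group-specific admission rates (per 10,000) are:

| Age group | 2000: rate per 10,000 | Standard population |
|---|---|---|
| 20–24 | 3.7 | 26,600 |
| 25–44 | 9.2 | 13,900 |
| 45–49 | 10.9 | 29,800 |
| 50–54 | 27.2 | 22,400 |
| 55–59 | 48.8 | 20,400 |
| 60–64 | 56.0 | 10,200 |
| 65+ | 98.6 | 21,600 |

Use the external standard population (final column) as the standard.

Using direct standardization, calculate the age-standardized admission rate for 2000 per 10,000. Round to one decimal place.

33.5

Standard total = 144,900; weights = 0.1836, 0.0959, 0.2057, 0.1546, 0.1408, 0.0704, 0.1491.
Standardized rate: 0.1836×3.7 + 0.0959×9.2 + 0.2057×10.9 + 0.1546×27.2 + 0.1408×48.8 + 0.0704×56.0 + 0.1491×98.6 = 33.5188 per 10,000.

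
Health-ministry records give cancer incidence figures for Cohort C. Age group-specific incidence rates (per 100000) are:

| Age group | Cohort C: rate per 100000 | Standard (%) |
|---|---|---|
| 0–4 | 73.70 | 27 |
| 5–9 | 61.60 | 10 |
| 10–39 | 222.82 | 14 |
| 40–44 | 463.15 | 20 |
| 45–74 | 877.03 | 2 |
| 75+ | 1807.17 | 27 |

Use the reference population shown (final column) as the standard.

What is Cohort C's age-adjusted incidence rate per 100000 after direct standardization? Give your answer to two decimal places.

Standard weights: 0.27, 0.10, 0.14, 0.20, 0.02, 0.27.
Standardized rate: 0.2700×73.70 + 0.1000×61.60 + 0.1400×222.82 + 0.2000×463.15 + 0.0200×877.03 + 0.2700×1807.17 = 655.3603 per 100000.

655.36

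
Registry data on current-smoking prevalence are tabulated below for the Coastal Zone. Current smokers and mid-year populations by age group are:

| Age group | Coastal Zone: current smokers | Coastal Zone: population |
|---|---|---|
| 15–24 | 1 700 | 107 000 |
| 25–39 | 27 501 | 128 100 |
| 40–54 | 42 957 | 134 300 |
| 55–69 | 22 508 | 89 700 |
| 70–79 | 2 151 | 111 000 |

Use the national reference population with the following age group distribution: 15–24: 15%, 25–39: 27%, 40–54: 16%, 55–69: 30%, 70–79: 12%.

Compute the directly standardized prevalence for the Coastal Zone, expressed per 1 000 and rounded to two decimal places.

189.13

Age-specific rates per 1 000 for the Coastal Zone: 15.888, 214.684, 319.859, 250.925, 19.378.
Standard weights: 0.15, 0.27, 0.16, 0.30, 0.12.
Standardized rate: 0.1500×15.888 + 0.2700×214.684 + 0.1600×319.859 + 0.3000×250.925 + 0.1200×19.378 = 189.1282 per 1 000.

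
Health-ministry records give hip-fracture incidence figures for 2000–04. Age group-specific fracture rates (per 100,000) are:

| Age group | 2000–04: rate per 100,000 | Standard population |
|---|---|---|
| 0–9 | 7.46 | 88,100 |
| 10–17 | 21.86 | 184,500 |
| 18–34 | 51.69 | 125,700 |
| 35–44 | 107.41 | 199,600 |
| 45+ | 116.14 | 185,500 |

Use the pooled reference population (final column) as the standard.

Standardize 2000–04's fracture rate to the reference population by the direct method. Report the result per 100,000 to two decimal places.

69.15

Standard total = 783,400; weights = 0.1125, 0.2355, 0.1605, 0.2548, 0.2368.
Standardized rate: 0.1125×7.46 + 0.2355×21.86 + 0.1605×51.69 + 0.2548×107.41 + 0.2368×116.14 = 69.1484 per 100,000.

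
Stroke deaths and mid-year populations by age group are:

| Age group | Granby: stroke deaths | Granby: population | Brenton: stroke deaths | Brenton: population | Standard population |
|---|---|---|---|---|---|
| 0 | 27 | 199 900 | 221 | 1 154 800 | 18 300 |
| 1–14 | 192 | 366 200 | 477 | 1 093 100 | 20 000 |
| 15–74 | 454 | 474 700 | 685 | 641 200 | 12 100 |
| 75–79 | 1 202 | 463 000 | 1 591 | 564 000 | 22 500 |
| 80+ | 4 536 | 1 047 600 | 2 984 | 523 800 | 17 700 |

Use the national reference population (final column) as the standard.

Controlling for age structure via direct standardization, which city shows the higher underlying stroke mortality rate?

Age-specific rates per 100 000 for Granby: 13.51, 52.43, 95.64, 259.61, 432.99.
For Brenton: 19.14, 43.64, 106.83, 282.09, 569.68.
Standard total = 90 600; weights = 0.2020, 0.2208, 0.1336, 0.2483, 0.1954.
Granby: 0.2020×13.51 + 0.2208×52.43 + 0.1336×95.64 + 0.2483×259.61 + 0.1954×432.99 = 176.1389 per 100 000.
Brenton: 0.2020×19.14 + 0.2208×43.64 + 0.1336×106.83 + 0.2483×282.09 + 0.1954×569.68 = 209.1179 per 100 000.
The crude rates (251.27 vs 149.82) would put Granby higher, but that reflects its age composition; once standardized to a common age structure, Brenton has the higher underlying rate.

Brenton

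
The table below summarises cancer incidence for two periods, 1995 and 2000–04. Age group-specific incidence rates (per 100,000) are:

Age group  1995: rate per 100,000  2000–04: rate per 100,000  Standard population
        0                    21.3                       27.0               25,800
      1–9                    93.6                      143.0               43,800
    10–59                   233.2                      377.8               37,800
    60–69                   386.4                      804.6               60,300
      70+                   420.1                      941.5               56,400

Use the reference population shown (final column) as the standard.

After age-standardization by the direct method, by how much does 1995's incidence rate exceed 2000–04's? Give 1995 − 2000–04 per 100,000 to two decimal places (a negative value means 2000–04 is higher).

Standard total = 224,100; weights = 0.1151, 0.1954, 0.1687, 0.2691, 0.2517.
1995: 0.1151×21.3 + 0.1954×93.6 + 0.1687×233.2 + 0.2691×386.4 + 0.2517×420.1 = 269.7802 per 100,000.
2000–04: 0.1151×27.0 + 0.1954×143.0 + 0.1687×377.8 + 0.2691×804.6 + 0.2517×941.5 = 548.2321 per 100,000.
Difference = 269.7802 − 548.2321 = -278.4519.

-278.45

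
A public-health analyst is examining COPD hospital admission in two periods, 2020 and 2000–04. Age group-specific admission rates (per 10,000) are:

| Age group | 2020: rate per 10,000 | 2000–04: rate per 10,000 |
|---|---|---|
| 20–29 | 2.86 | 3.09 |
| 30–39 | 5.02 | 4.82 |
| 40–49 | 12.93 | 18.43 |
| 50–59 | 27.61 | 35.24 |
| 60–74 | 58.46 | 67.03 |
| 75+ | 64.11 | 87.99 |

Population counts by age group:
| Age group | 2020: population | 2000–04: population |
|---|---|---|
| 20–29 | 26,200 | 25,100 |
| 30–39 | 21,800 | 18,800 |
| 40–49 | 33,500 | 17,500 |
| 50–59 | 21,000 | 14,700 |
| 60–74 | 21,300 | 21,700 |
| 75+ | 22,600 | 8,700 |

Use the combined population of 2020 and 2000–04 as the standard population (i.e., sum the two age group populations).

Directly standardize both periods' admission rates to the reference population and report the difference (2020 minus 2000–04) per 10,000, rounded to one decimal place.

Combined standard total = 252,900; weights = 0.2028, 0.1605, 0.2017, 0.1412, 0.1700, 0.1238.
2020: 0.2028×2.86 + 0.1605×5.02 + 0.2017×12.93 + 0.1412×27.61 + 0.1700×58.46 + 0.1238×64.11 = 25.7654 per 10,000.
2000–04: 0.2028×3.09 + 0.1605×4.82 + 0.2017×18.43 + 0.1412×35.24 + 0.1700×67.03 + 0.1238×87.99 = 32.3787 per 10,000.
Difference = 25.7654 − 32.3787 = -6.6134.

-6.6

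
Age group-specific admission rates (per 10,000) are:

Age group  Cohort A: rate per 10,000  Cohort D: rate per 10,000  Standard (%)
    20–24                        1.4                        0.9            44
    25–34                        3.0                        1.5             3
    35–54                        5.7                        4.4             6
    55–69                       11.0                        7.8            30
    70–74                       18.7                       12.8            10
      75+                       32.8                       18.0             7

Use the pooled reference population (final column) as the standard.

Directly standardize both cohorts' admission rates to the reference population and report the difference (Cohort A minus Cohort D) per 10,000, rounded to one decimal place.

Standard weights: 0.44, 0.03, 0.06, 0.30, 0.10, 0.07.
Cohort A: 0.4400×1.4 + 0.0300×3.0 + 0.0600×5.7 + 0.3000×11.0 + 0.1000×18.7 + 0.0700×32.8 = 8.5140 per 10,000.
Cohort D: 0.4400×0.9 + 0.0300×1.5 + 0.0600×4.4 + 0.3000×7.8 + 0.1000×12.8 + 0.0700×18.0 = 5.5850 per 10,000.
Difference = 8.5140 − 5.5850 = 2.9290.

2.9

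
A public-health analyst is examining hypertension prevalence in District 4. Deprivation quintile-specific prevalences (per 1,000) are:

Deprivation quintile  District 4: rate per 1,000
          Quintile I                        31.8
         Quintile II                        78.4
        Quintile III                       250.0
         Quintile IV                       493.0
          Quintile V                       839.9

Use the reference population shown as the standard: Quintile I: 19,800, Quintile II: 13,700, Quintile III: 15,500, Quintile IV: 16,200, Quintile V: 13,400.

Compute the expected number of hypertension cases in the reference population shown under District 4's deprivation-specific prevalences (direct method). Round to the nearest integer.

24820

Expected hypertension cases = Σ (standard pop × deprivation-specific rate ÷ 1,000)
= 19,800×31.8/1,000 + 13,700×78.4/1,000 + 15,500×250.0/1,000 + 16,200×493.0/1,000 + 13,400×839.9/1,000
= 629.64 + 1074.08 + 3875.00 + 7986.60 + 11254.66 = 24819.98.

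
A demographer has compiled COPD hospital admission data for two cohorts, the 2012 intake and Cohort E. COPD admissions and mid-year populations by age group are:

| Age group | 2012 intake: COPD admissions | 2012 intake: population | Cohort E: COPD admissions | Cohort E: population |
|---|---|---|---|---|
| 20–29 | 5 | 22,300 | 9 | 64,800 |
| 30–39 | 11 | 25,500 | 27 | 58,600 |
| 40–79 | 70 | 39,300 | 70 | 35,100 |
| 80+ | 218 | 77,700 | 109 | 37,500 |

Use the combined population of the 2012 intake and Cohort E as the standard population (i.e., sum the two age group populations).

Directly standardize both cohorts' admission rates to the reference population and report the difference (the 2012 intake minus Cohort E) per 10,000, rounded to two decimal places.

-0.62

Age-specific rates per 10,000 for the 2012 intake: 2.24, 4.31, 17.81, 28.06.
For Cohort E: 1.39, 4.61, 19.94, 29.07.
Combined standard total = 360,800; weights = 0.2414, 0.2331, 0.2062, 0.3193.
The 2012 intake: 0.2414×2.24 + 0.2331×4.31 + 0.2062×17.81 + 0.3193×28.06 = 14.1779 per 10,000.
Cohort E: 0.2414×1.39 + 0.2331×4.61 + 0.2062×19.94 + 0.3193×29.07 = 14.8024 per 10,000.
Difference = 14.1779 − 14.8024 = -0.6245.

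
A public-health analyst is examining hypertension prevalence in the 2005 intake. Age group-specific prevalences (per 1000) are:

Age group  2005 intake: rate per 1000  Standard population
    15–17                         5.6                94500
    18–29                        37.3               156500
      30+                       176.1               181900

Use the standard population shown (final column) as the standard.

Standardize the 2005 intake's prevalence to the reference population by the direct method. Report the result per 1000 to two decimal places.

88.70

Standard total = 432900; weights = 0.2183, 0.3615, 0.4202.
Standardized rate: 0.2183×5.6 + 0.3615×37.3 + 0.4202×176.1 = 88.7023 per 1000.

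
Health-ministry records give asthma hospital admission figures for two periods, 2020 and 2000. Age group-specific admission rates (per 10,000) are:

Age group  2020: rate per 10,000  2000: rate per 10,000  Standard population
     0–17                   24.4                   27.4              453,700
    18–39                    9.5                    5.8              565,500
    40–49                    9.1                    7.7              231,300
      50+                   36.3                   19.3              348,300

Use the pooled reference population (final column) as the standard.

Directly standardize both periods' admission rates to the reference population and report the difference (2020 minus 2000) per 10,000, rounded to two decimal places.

4.36

Standard total = 1,598,800; weights = 0.2838, 0.3537, 0.1447, 0.2179.
2020: 0.2838×24.4 + 0.3537×9.5 + 0.1447×9.1 + 0.2179×36.3 = 19.5088 per 10,000.
2000: 0.2838×27.4 + 0.3537×5.8 + 0.1447×7.7 + 0.2179×19.3 = 15.1454 per 10,000.
Difference = 19.5088 − 15.1454 = 4.3634.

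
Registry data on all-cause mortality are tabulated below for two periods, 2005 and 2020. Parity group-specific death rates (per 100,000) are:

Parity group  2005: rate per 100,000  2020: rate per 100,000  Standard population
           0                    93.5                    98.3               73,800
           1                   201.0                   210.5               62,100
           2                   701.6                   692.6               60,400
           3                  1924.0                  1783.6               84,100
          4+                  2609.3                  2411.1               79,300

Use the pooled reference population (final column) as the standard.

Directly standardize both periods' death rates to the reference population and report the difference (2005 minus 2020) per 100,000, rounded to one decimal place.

Standard total = 359,700; weights = 0.2052, 0.1726, 0.1679, 0.2338, 0.2205.
2005: 0.2052×93.5 + 0.1726×201.0 + 0.1679×701.6 + 0.2338×1924.0 + 0.2205×2609.3 = 1196.7888 per 100,000.
2020: 0.2052×98.3 + 0.1726×210.5 + 0.1679×692.6 + 0.2338×1783.6 + 0.2205×2411.1 = 1121.3807 per 100,000.
Difference = 1196.7888 − 1121.3807 = 75.4081.

75.4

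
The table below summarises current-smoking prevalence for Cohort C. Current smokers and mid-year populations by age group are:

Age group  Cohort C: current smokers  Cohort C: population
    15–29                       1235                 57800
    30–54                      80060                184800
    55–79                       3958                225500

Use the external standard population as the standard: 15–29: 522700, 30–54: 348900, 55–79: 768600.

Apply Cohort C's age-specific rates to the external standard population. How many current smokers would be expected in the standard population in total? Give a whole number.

Age-specific rates per 1000 for Cohort C: 21.367, 433.225, 17.552.
Expected current smokers = Σ (standard pop × age-specific rate ÷ 1000)
= 522700×21.367/1000 + 348900×433.225/1000 + 768600×17.552/1000
= 11168.42 + 151152.24 + 13490.55 = 175811.21.

175811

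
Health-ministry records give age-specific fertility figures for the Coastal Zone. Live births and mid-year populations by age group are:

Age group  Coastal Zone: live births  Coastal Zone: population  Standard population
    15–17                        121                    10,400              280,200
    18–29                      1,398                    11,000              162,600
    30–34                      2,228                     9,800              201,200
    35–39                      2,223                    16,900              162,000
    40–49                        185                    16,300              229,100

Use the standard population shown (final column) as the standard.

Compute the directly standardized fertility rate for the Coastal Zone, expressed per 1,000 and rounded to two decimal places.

90.40

Age-specific rates per 1,000 for the Coastal Zone: 11.635, 127.091, 227.347, 131.538, 11.350.
Standard total = 1,035,100; weights = 0.2707, 0.1571, 0.1944, 0.1565, 0.2213.
Standardized rate: 0.2707×11.635 + 0.1571×127.091 + 0.1944×227.347 + 0.1565×131.538 + 0.2213×11.350 = 90.4035 per 1,000.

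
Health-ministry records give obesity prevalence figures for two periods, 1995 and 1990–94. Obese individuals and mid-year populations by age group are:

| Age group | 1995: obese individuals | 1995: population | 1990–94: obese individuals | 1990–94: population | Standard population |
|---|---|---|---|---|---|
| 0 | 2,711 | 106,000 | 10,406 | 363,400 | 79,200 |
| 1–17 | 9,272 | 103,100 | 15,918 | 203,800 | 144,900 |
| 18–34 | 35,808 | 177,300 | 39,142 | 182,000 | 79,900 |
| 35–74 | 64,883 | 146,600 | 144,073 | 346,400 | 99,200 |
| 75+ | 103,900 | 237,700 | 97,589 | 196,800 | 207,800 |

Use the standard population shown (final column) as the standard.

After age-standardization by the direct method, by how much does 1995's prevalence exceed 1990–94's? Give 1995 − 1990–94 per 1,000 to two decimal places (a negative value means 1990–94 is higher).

Age-specific rates per 1,000 for 1995: 25.575, 89.932, 201.963, 442.585, 437.106.
For 1990–94: 28.635, 78.106, 215.066, 415.915, 495.879.
Standard total = 611,000; weights = 0.1296, 0.2372, 0.1308, 0.1624, 0.3401.
1995: 0.1296×25.575 + 0.2372×89.932 + 0.1308×201.963 + 0.1624×442.585 + 0.3401×437.106 = 271.5688 per 1,000.
1990–94: 0.1296×28.635 + 0.2372×78.106 + 0.1308×215.066 + 0.1624×415.915 + 0.3401×495.879 = 286.5330 per 1,000.
Difference = 271.5688 − 286.5330 = -14.9642.

-14.96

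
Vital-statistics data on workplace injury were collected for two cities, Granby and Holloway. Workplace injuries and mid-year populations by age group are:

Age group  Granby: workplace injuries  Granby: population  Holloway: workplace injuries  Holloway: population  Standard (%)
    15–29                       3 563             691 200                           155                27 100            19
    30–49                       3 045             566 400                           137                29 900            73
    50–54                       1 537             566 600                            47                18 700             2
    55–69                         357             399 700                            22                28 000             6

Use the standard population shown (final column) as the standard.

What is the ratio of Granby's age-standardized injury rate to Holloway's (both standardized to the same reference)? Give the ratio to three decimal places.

Age-specific rates per 10 000 for Granby: 51.55, 53.76, 27.13, 8.93.
For Holloway: 57.20, 45.82, 25.13, 7.86.
Standard weights: 0.19, 0.73, 0.02, 0.06.
Granby: 0.1900×51.55 + 0.7300×53.76 + 0.0200×27.13 + 0.0600×8.93 = 50.1178 per 10 000.
Holloway: 0.1900×57.20 + 0.7300×45.82 + 0.0200×25.13 + 0.0600×7.86 = 45.2894 per 10 000.
Ratio = 50.1178 ÷ 45.2894 = 1.10661.

1.107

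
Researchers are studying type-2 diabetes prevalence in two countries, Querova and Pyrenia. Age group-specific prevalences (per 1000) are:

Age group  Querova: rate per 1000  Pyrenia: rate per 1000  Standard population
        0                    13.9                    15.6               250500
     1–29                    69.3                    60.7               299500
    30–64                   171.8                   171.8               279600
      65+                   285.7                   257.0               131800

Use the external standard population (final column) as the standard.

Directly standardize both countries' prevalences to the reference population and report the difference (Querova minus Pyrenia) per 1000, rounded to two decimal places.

Standard total = 961400; weights = 0.2606, 0.3115, 0.2908, 0.1371.
Querova: 0.2606×13.9 + 0.3115×69.3 + 0.2908×171.8 + 0.1371×285.7 = 114.3414 per 1000.
Pyrenia: 0.2606×15.6 + 0.3115×60.7 + 0.2908×171.8 + 0.1371×257.0 = 108.1707 per 1000.
Difference = 114.3414 − 108.1707 = 6.1707.

6.17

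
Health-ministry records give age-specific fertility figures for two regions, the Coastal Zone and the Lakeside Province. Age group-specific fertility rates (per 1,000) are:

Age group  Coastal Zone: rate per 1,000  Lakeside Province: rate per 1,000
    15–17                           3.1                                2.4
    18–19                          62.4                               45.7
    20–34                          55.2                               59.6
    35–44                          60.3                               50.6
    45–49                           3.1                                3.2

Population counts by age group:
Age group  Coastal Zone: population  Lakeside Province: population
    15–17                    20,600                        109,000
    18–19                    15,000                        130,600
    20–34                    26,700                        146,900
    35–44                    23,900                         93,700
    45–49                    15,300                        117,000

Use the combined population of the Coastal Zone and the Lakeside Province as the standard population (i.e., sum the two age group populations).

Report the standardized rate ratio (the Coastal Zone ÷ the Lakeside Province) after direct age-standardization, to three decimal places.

1.122

Combined standard total = 698,700; weights = 0.1855, 0.2084, 0.2485, 0.1683, 0.1894.
The Coastal Zone: 0.1855×3.1 + 0.2084×62.4 + 0.2485×55.2 + 0.1683×60.3 + 0.1894×3.1 = 38.0297 per 1,000.
The Lakeside Province: 0.1855×2.4 + 0.2084×45.7 + 0.2485×59.6 + 0.1683×50.6 + 0.1894×3.2 = 33.8993 per 1,000.
Ratio = 38.0297 ÷ 33.8993 = 1.12184.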